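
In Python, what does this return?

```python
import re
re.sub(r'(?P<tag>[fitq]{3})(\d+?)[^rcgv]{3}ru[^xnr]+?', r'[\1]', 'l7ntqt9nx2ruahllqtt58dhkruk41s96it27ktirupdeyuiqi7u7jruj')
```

A `+?`/`*?`/`{m,n}?` starts at its minimum and grows only as far as needed for what follows to match.
The replacement refers to a captured group, so each match is rewritten using its own captured text.

'l7n[tqt]hll[qtt]41s96it27ktirupdeyu[iqi]'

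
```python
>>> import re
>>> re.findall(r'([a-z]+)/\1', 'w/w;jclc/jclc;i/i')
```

['w', 'jclc', 'i']

`\1` has to match the exact text group 1 already captured.
Because there's exactly one group, `findall` drops the full match and keeps group 1 from each hit.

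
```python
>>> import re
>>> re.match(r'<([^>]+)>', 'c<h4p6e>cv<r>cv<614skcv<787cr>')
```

`match` is anchored at position 0; if the pattern doesn't fit there, it returns None.
Here position 0 doesn't satisfy it, so the call returns None.

None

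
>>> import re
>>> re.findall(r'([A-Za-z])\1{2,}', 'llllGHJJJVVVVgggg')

['l', 'J', 'V', 'g']

`\1` has to match the exact text group 1 already captured.
`findall` collects group 1 from each match (4 total).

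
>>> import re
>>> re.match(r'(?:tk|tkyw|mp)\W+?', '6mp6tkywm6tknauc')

None

With `match`, the pattern is implicitly anchored at the beginning.
Here the pattern fails at index 0, so the call returns None.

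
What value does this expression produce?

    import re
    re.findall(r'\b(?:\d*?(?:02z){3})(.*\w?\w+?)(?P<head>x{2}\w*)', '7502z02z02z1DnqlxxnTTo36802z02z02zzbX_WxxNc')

Pattern: a word boundary (`\b`, zero-width); then zero or more of a digit (lazy), then the literal '02z' repeated 3 times (non-capturing group); then zero or more of any character, then optionally a word character, then one or more of a word character (lazy) (captured); then exactly 2 of a literal 'x', then zero or more of a word character (captured as 'head').
Scanning left to right: at [0:43] match '7502z02z02z1DnqlxxnTTo36802z02z02zzbX_WxxNc', groups = ('1DnqlxxnTTo36802z02z02zzbX_W', 'xxNc').
`findall` packs the 2 group values into a tuple for every match.

[('1DnqlxxnTTo36802z02z02zzbX_W', 'xxNc')]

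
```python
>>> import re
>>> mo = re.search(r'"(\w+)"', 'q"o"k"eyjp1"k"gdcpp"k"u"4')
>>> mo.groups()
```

`re.search` tries every starting position until one works.
The match spans [1:4] → '"o"'.
Captured: group 1 = 'o'.

('o',)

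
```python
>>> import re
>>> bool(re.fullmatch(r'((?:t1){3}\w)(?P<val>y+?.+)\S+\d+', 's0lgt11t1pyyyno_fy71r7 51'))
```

For `fullmatch`, every character of the input must be accounted for by the pattern.
Here the string isn't matched end-to-end, so the call returns None, and `bool(None)` is False.

False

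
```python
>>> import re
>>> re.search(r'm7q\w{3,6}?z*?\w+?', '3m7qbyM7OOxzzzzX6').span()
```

This matches the literal 'm7q', then 3 to 6 of a word character (lazy); then zero or more of the literal 'z' (lazy), then one or more of a word character (lazy).
Because the quantifier is non-greedy, it stops expanding at the earliest point where the rest of the pattern can succeed.
`re.search` scans for the first position where the pattern succeeds.
The match spans [1:8] → 'm7qbyM7'.

(1, 8)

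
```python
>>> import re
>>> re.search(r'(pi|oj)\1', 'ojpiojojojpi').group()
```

After group 1 captures some text, `\1` only succeeds where that same text appears again.
`re.search` scans for the first position where the pattern succeeds.
The match spans [4:8] → 'ojoj'.
Captured: group 1 = 'oj'.

'ojoj'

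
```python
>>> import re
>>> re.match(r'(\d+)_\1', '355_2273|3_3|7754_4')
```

`\1` has to match the exact text group 1 already captured.
With `match`, the pattern is implicitly anchored at the beginning.
Here the pattern fails at index 0, so the call returns None.

None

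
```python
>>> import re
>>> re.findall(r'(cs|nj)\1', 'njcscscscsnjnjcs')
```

['cs', 'cs', 'nj']

`\1` is not a pattern — it's the concrete string captured by group 1, re-applied verbatim.
`findall` collects group 1 from each match (3 total).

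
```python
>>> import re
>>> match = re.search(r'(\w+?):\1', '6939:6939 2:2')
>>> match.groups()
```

('6939',)

The match spans [0:9] → '6939:6939'.
Captured: group 1 = '6939'.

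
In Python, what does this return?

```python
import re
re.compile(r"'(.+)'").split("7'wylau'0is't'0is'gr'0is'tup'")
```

['7', "wylau'0is't'0is'gr'0is'tup", '']

The group in the pattern means `split` returns the separators' captures alongside the pieces.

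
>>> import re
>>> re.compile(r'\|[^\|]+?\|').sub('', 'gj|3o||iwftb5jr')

'gj|iwftb5jr'

`sub` substitutes '' at each match site.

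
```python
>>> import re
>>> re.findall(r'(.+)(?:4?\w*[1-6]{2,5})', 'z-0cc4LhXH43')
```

`findall` collects group 1 from the one match (1 total).

['z-0cc4LhXH']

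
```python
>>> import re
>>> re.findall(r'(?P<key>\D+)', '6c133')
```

['c']

This matches one or more of a non-digit (captured as 'key').
Because there's exactly one group, `findall` drops the full match and keeps group 1 from the one hit.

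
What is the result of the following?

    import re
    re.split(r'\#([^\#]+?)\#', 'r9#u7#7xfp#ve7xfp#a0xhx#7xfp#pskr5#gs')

Because the pattern has a capturing group, `split` also inserts each captured text between the pieces.

['r9', 'u7', '7xfp', 've7xfp', 'a0xhx', '7xfp', 'pskr5#gs']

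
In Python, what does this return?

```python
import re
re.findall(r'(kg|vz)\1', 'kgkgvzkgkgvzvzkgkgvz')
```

['kg', 'kg', 'vz', 'kg']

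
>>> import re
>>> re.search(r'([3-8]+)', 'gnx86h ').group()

The pattern matches one or more of a character in [3-8] (captured).
`re.search` scans for the first position where the pattern succeeds.
The match spans [3:5] → '86'.
Captured: group 1 = '86'.

'86'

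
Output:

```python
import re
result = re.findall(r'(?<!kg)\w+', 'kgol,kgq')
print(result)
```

['kgol', 'kgq']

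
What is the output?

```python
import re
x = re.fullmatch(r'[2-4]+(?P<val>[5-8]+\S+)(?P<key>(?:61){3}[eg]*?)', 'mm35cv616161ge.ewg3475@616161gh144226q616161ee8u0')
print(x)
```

None

This matches one or more of a character in [2-4]; then one or more of a character in [5-8], then one or more of a non-whitespace character (captured as 'val'); then the literal '61' repeated 3 times, then zero or more of one of [eg] (lazy) (captured as 'key').
`re.fullmatch` requires the pattern to consume the entire string.
Here there's no way to consume every character, so the call returns None.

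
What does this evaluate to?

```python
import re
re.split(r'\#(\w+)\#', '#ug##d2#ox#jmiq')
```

['', 'ug', '', 'd2', 'ox#jmiq']

Matches to split on: at [0:4] → '#ug#'; at [4:8] → '#d2#'.
`re.split` interleaves the captured-group text with the surrounding fragments.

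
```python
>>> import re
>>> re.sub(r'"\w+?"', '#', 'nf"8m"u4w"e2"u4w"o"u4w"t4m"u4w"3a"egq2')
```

Matches: at [2:6] → '"8m"'; at [9:13] → '"e2"'; at [16:19] → '"o"'; at [22:27] → '"t4m"'; at [30:34] → '"3a"'.
Each match is replaced by '#'.

'nf#u4w#u4w#u4w#u4w#egq2'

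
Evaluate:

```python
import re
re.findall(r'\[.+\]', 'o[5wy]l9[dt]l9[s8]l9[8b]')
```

Walking the string: at [1:24] → '[5wy]l9[dt]l9[s8]l9[8b]'.
With no groups in the pattern, `findall` gives back each whole match — 1 here.

['[5wy]l9[dt]l9[s8]l9[8b]']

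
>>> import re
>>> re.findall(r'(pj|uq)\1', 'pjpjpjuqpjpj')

['pj', 'pj']

A backreference is literal: `\1` must see the identical characters the first group matched.
Matches: at [0:4] match 'pjpj', group 1 = 'pj'; at [8:12] match 'pjpj', group 1 = 'pj'.
With a single group, `findall` returns only what that group captured — 2 items.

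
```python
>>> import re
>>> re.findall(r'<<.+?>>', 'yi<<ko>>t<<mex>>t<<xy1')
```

A `+?`/`*?`/`{m,n}?` starts at its minimum and grows only as far as needed for what follows to match.
Scanning left to right: at [2:8] → '<<ko>>'; at [9:16] → '<<mex>>'.
`findall` yields the raw match text (2 of them) because the pattern has no groups.

['<<ko>>', '<<mex>>']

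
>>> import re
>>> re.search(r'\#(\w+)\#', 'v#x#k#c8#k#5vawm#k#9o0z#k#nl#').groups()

('x',)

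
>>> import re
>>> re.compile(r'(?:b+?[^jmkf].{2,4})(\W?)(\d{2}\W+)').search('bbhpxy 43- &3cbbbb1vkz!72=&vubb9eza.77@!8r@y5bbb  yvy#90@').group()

'bbhpxy 43- &'

Pattern: one or more of a literal 'b' (lazy), then any character except [jmkf], then 2 to 4 of any character (non-capturing group); then optionally a non-word character (captured); then exactly 2 of a digit, then one or more of a non-word character (captured).
The match spans [0:12] → 'bbhpxy 43- &'.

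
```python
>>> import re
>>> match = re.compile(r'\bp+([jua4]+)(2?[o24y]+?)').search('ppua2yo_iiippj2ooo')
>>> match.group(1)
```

The match spans [0:6] → 'ppua2y'.
Captured: group 1 = 'ua', group 2 = '2y'.

'ua'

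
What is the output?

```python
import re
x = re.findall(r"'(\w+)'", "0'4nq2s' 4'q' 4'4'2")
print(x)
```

['4nq2s', 'q', '4']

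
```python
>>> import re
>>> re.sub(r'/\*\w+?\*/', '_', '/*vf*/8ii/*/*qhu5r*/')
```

'_8ii/*_'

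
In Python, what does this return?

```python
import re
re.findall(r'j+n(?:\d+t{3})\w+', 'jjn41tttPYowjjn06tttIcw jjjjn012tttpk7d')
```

No capturing groups, so `findall` returns the 2 full match strings.

['jjn41tttPYowjjn06tttIcw', 'jjjjn012tttpk7d']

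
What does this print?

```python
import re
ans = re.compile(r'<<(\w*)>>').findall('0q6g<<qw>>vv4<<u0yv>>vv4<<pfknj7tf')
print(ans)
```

['qw', 'u0yv']

Matches: at [4:10] match '<<qw>>', group 1 = 'qw'; at [13:21] match '<<u0yv>>', group 1 = 'u0yv'.
One capturing group, so `findall` returns just the captured substring from each match — 2 in all.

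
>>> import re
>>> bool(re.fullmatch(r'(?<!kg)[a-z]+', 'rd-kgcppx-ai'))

False

The negative lookahead/lookbehind blocks any match where the forbidden context is present.
`fullmatch` succeeds only if the pattern covers the string from start to end.
Here there's no way to consume every character, so the call returns None, and `bool(None)` is False.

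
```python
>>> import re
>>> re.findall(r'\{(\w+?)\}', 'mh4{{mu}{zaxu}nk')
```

`findall` collects group 1 from each match (2 total).

['mu', 'zaxu']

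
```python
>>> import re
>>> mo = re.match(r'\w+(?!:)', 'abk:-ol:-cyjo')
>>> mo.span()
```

(0, 2)

With `match`, the pattern is implicitly anchored at the beginning.
The match spans [0:2] → 'ab'.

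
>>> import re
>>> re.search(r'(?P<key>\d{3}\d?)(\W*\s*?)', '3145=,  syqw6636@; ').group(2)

Pattern: exactly 3 of a digit, then optionally a digit (captured as 'key'); then zero or more of a non-word character, then zero or more of whitespace (lazy) (captured).
`re.search` tries every starting position until one works.
The match spans [0:8] → '3145=,  '.
Captured: group 1 = '3145', group 2 = '=,  '.

'=,  '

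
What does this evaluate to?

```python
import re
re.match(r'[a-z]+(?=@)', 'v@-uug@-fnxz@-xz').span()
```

Because the assertion is zero-width, the text it checks is not consumed and won't appear in the result.
`match` is anchored at position 0; if the pattern doesn't fit there, it returns None.
The match spans [0:1] → 'v'.

(0, 1)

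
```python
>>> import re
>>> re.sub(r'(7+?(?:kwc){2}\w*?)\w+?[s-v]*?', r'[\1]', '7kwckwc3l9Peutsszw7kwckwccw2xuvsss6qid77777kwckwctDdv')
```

'[7kwckwc]l9Peutsszw[7kwckwc]w2xuvsss6qid[77777kwckwc]Ddv'

Lazy quantifiers expand one character at a time until the remainder of the pattern can match.
Each match is replaced using the text its own group 1 captured.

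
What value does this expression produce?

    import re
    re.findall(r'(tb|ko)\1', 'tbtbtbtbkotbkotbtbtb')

['tb', 'tb', 'tb']

After group 1 captures some text, `\1` only succeeds where that same text appears again.
Scanning left to right: at [0:4] match 'tbtb', group 1 = 'tb'; at [4:8] match 'tbtb', group 1 = 'tb'; at [14:18] match 'tbtb', group 1 = 'tb'.
With a single group, `findall` returns only what that group captured — 3 items.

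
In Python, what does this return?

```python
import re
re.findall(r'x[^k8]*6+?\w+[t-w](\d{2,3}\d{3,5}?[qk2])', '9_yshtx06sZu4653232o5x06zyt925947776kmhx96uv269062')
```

The pattern matches a literal 'x', then zero or more of any character except [k8]; then one or more of a literal '6' (lazy), then one or more of a word character, then a character in [t-w]; then 2 to 3 of a digit, then 3 to 5 of a digit (lazy), then one of [qk2] (captured).
Scanning left to right: at [6:50] match 'x06sZu4653232o5x06zyt925947776kmhx96uv269062', group 1 = '269062'.
With a single group, `findall` returns only what that group captured — 1 item.

['269062']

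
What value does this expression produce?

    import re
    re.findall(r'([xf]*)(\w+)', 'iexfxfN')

[('', 'iexfxfN')]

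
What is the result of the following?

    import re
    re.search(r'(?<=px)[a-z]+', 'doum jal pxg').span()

Because the assertion is zero-width, the text it checks is not consumed and won't appear in the result.
Unlike `match`, `search` isn't anchored — it looks for the pattern anywhere in the string.
The match spans [11:12] → 'g'.

(11, 12)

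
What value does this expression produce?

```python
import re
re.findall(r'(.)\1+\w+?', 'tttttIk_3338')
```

['t', '3']

After group 1 captures some text, `\1` only succeeds where that same text appears again.
One capturing group, so `findall` returns just the captured substring from each match — 2 in all.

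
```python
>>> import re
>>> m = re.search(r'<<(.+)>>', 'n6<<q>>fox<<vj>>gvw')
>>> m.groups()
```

('q>>fox<<vj',)

`re.search` tries every starting position until one works.
The match spans [2:16] → '<<q>>fox<<vj>>'.
Captured: group 1 = 'q>>fox<<vj'.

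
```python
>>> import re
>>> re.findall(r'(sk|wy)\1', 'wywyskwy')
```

A backreference is literal: `\1` must see the identical characters the first group matched.
Walking the string: at [0:4] match 'wywy', group 1 = 'wy'.
With a single group, `findall` returns only what that group captured — 1 item.

['wy']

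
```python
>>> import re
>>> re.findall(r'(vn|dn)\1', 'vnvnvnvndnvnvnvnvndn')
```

`\1` has to match the exact text group 1 already captured.
Walking the string: at [0:4] match 'vnvn', group 1 = 'vn'; at [4:8] match 'vnvn', group 1 = 'vn'; at [10:14] match 'vnvn', group 1 = 'vn'; at [14:18] match 'vnvn', group 1 = 'vn'.
With a single group, `findall` returns only what that group captured — 4 items.

['vn', 'vn', 'vn', 'vn']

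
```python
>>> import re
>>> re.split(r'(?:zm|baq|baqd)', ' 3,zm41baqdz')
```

[' 3,', '41', 'dz']

The regex engine tests alternatives in the order written; an earlier branch that matches wins even if a later one would match more.
The string is cut at each match, leaving 3 pieces.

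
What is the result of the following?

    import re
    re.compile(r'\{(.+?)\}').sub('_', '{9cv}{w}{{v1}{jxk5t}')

Every occurrence is swapped for '_'.

'____'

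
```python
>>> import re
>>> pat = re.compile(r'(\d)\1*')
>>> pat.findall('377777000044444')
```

A backreference is literal: `\1` must see the identical characters the first group matched.
Because there's exactly one group, `findall` drops the full match and keeps group 1 from each hit.

['3', '7', '0', '4']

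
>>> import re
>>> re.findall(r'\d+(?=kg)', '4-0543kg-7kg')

['0543', '7']

The lookaround is zero-width — it requires the adjacent text to match without consuming it, so the asserted text isn't part of the match.
Walking the string: at [2:6] → '0543'; at [9:10] → '7'.
With no groups in the pattern, `findall` gives back each whole match — 2 here.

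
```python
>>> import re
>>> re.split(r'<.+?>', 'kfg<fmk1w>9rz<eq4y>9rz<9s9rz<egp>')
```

With the lazy modifier that quantifier settles for the fewest repetitions that let the rest of the pattern succeed (the atoms after it are unaffected and can still be greedy).
Matches to split on: at [3:10] → '<fmk1w>'; at [13:19] → '<eq4y>'; at [22:33] → '<9s9rz<egp>'.
The string is cut at each match, leaving 4 pieces.

['kfg', '9rz', '9rz', '']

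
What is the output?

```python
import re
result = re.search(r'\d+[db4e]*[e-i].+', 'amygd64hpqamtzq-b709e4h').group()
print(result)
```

64hpqamtzq-b709e4h

The pattern matches one or more of a digit, then zero or more of one of [db4e], then a character in [e-i]; then one or more of any character.
`re.search` tries every starting position until one works.
The match spans [5:23] → '64hpqamtzq-b709e4h'.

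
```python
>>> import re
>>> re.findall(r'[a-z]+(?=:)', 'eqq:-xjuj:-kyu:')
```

['eqq', 'xjuj', 'kyu']

Because the assertion is zero-width, the text it checks is not consumed and won't appear in the result.
Walking the string: at [0:3] → 'eqq'; at [5:9] → 'xjuj'; at [11:14] → 'kyu'.
Since nothing is captured, `findall` lists the 3 matched substrings directly.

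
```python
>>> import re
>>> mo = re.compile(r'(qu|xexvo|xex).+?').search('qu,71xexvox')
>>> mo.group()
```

The match spans [0:3] → 'qu,'.

'qu,'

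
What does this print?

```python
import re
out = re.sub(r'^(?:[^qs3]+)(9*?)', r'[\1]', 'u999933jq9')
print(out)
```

[]33jq9

This matches anchored at the start of the string; then one or more of any character except [qs3] (non-capturing group); then zero or more of a literal '9' (lazy) (captured).
Each match is replaced using the text its own group 1 captured.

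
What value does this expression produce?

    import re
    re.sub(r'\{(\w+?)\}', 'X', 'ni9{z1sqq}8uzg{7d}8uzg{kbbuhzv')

Every occurrence is swapped for 'X'.

'ni9X8uzgX8uzg{kbbuhzv'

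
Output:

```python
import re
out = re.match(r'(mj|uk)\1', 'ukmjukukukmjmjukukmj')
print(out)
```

None

`re.match` only tries the pattern at the start of the string.
Here the string doesn't start with a match, so the call returns None.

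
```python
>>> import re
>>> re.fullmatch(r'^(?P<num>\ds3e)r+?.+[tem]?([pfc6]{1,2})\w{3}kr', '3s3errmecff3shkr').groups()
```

('3s3e', 'f')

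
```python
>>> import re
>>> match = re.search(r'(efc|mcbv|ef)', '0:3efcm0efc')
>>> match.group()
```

`|` is ordered: at each position the engine commits to the first alternative that works.
The match spans [3:6] → 'efc'.

'efc'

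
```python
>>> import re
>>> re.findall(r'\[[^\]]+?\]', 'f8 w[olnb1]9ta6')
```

Scanning left to right: at [4:11] → '[olnb1]'.
With no groups in the pattern, `findall` gives back each whole match — 1 here.

['[olnb1]']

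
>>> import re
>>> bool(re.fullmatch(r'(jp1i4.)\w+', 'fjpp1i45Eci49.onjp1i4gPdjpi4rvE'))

False

The pattern matches the literal 'jp', then the literal '1i4', then any character (captured); then one or more of a word character.
`fullmatch` succeeds only if the pattern covers the string from start to end.
Here there's no way to consume every character, so the call returns None, and `bool(None)` is False.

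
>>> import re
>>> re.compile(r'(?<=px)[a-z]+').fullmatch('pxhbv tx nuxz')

None

For `fullmatch`, every character of the input must be accounted for by the pattern.
Here the string isn't matched end-to-end, so the call returns None.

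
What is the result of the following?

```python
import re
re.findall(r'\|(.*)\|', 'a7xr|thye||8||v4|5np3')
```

['thye||8||v4']

One capturing group, so `findall` returns just the captured substring from the one match — 1 in all.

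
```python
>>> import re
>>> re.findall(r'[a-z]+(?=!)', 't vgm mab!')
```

['mab']

The lookaround is zero-width — it requires the adjacent text to match without consuming it, so the asserted text isn't part of the match.
Matches: at [6:9] → 'mab'.
Since nothing is captured, `findall` lists the 1 matched substring directly.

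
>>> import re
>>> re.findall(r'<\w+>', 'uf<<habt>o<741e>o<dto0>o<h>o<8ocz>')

['<habt>', '<741e>', '<dto0>', '<h>', '<8ocz>']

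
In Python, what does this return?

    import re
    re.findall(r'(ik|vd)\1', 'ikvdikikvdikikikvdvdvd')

['ik', 'ik', 'vd']

The backreference `\1` re-matches whatever the first group consumed, character for character.
Because there's exactly one group, `findall` drops the full match and keeps group 1 from each hit.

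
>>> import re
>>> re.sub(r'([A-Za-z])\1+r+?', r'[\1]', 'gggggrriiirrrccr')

'[g]r[i]rr[c]'

`\1` has to match the exact text group 1 already captured.
Each match is replaced using the text its own group 1 captured.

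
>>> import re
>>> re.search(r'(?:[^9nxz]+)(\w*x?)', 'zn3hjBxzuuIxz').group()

'3hjBxzuuIxz'

Pattern: one or more of any character except [9nxz] (non-capturing group); then zero or more of a word character, then optionally the literal 'x' (captured).
The match spans [2:13] → '3hjBxzuuIxz'.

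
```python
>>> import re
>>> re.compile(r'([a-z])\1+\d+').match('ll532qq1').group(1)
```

The match spans [0:5] → 'll532'.
Captured: group 1 = 'l'.

'l'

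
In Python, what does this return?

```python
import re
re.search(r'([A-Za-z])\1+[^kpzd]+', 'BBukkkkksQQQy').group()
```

`\1` has to match the exact text group 1 already captured.
`re.search` tries every starting position until one works.
The match spans [0:3] → 'BBu'.
Captured: group 1 = 'B'.

'BBu'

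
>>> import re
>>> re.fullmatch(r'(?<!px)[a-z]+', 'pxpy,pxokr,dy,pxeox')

Because the assertion is negative and zero-width, positions next to the forbidden text are skipped.
For `fullmatch`, every character of the input must be accounted for by the pattern.
Here the pattern can't cover the whole string, so the call returns None.

None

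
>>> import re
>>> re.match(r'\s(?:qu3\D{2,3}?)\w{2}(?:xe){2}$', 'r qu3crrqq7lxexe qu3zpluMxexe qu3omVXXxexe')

The pattern matches whitespace; then the literal 'qu3', then 2 to 3 of a non-digit (lazy) (non-capturing group); then exactly 2 of a word character, then the literal 'xe' repeated 2 times; then anchored at the end.
`match` is anchored at position 0; if the pattern doesn't fit there, it returns None.
Here the pattern fails at index 0, so the call returns None.

None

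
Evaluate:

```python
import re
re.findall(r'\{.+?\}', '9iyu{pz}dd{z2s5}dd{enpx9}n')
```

['{pz}', '{z2s5}', '{enpx9}']

Since nothing is captured, `findall` lists the 3 matched substrings directly.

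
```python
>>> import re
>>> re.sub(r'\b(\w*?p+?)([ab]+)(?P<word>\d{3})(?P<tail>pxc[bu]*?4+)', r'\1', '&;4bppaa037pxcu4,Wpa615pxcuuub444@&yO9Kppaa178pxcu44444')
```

This matches a word boundary (`\b`, zero-width); then zero or more of a word character (lazy), then one or more of the literal 'p' (lazy) (captured); then one or more of one of [ab] (captured); then exactly 3 of a digit (captured as 'word'); then the literal 'pxc', then zero or more of one of [bu] (lazy), then one or more of a literal '4' (captured as 'tail').
Each match is replaced using the text its own group 1 captured.

'&;4bpp,Wp@&yO9Kpp'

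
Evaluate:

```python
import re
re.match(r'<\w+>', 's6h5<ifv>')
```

None

`match` is anchored at position 0; if the pattern doesn't fit there, it returns None.
Here the pattern fails at index 0, so the call returns None.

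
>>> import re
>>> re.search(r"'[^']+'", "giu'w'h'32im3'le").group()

"'w'"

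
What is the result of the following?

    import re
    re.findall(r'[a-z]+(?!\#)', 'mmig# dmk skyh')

`(?!…)`/`(?<!…)` only lets a position through if the neighbouring text does NOT match; no characters are consumed.
No capturing groups, so `findall` returns the 3 full match strings.

['mmi', 'dmk', 'skyh']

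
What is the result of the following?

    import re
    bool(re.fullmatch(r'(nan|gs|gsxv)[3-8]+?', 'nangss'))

False

`re.fullmatch` requires the pattern to consume the entire string.
Here the pattern can't cover the whole string, so the call returns None, and `bool(None)` is False.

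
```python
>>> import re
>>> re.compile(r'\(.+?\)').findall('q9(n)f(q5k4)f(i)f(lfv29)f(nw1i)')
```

Lazy quantifiers expand one character at a time until the remainder of the pattern can match.
Scanning left to right: at [2:5] → '(n)'; at [6:12] → '(q5k4)'; at [13:16] → '(i)'; at [17:24] → '(lfv29)'; at [25:31] → '(nw1i)'.
Since nothing is captured, `findall` lists the 5 matched substrings directly.

['(n)', '(q5k4)', '(i)', '(lfv29)', '(nw1i)']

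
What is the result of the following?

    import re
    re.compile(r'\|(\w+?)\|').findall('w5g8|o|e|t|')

['o', 't']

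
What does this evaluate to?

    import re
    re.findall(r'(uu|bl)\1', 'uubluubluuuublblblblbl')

['uu', 'bl', 'bl']

`\1` is not a pattern — it's the concrete string captured by group 1, re-applied verbatim.
Walking the string: at [8:12] match 'uuuu', group 1 = 'uu'; at [12:16] match 'blbl', group 1 = 'bl'; at [16:20] match 'blbl', group 1 = 'bl'.
`findall` collects group 1 from each match (3 total).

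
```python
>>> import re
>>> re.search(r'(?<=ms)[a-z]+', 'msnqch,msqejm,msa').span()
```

(2, 6)

The positive lookaround only admits positions where the adjacent text matches; those characters stay outside the span.
Unlike `match`, `search` isn't anchored — it looks for the pattern anywhere in the string.
The match spans [2:6] → 'nqch'.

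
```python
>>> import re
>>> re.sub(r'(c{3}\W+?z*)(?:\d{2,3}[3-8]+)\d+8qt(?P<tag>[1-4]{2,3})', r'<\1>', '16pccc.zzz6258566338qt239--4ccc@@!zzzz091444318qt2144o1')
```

'16p<ccc.zzz>9--4<ccc@@!zzzz>4o1'

The pattern matches exactly 3 of a literal 'c', then one or more of a non-word character (lazy), then zero or more of the literal 'z' (captured); then 2 to 3 of a digit, then one or more of a character in [3-8] (non-capturing group); then one or more of a digit, then the literal '8qt'; then 2 to 3 of a character in [1-4] (captured as 'tag').
`\1` in the replacement pulls in group 1's text for each match.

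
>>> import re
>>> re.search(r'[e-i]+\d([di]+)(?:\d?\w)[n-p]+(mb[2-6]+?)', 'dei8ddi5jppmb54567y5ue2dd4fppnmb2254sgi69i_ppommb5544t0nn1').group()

'ei8ddi5jppmb5'

The pattern matches one or more of a character in [e-i], then a digit; then one or more of one of [di] (captured); then optionally a digit, then a word character (non-capturing group); then one or more of a character in [n-p]; then the literal 'mb', then one or more of a character in [2-6] (lazy) (captured).
With the lazy modifier that quantifier settles for the fewest repetitions that let the rest of the pattern succeed (the atoms after it are unaffected and can still be greedy).
`re.search` scans for the first position where the pattern succeeds.
The match spans [1:14] → 'ei8ddi5jppmb5'.
Captured: group 1 = 'ddi', group 2 = 'mb5'.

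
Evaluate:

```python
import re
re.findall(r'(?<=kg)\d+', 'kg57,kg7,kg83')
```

The lookaround is zero-width — it requires the adjacent text to match without consuming it, so the asserted text isn't part of the match.
Scanning left to right: at [2:4] → '57'; at [7:8] → '7'; at [11:13] → '83'.
With no groups in the pattern, `findall` gives back each whole match — 3 here.

['57', '7', '83']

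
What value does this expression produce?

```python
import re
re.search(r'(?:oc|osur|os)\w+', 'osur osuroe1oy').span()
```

(0, 4)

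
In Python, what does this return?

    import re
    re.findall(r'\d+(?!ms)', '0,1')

['0', '1']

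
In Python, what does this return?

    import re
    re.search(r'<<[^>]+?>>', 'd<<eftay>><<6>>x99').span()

The match spans [1:10] → '<<eftay>>'.

(1, 10)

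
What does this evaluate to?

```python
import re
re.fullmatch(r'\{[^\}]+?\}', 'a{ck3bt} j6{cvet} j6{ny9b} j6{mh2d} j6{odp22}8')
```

`fullmatch` succeeds only if the pattern covers the string from start to end.
Here there's no way to consume every character, so the call returns None.

None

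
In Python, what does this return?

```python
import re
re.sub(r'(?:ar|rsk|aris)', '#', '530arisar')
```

'530#is#'

`|` is ordered: at each position the engine commits to the first alternative that works.
Each match is replaced by '#'.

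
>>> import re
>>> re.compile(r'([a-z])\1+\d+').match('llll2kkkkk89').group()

After group 1 captures some text, `\1` only succeeds where that same text appears again.
`match` is anchored at position 0; if the pattern doesn't fit there, it returns None.
The match spans [0:5] → 'llll2'.
Captured: group 1 = 'l'.

'llll2'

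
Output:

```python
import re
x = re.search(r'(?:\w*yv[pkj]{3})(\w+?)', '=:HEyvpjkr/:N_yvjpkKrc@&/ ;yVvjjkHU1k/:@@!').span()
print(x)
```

(2, 10)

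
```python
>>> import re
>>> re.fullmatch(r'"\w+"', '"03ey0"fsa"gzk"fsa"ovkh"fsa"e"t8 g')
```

`fullmatch` succeeds only if the pattern covers the string from start to end.
Here the string isn't matched end-to-end, so the call returns None.

None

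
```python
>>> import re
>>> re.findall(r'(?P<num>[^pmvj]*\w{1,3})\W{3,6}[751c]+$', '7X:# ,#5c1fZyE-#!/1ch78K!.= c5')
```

['7X:# ,#5c1fZyE-#!/1ch78K']

This matches zero or more of any character except [pmvj], then 1 to 3 of a word character (captured as 'num'); then 3 to 6 of a non-word character; then one or more of one of [751c]; then anchored at the end.
Scanning left to right: at [0:30] match '7X:# ,#5c1fZyE-#!/1ch78K!.= c5', group 1 = '7X:# ,#5c1fZyE-#!/1ch78K'.
`findall` collects group 1 from the one match (1 total).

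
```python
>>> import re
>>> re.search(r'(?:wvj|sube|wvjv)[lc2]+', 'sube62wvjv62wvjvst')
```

None

`re.search` tries every starting position until one works.
Here the pattern never matches, so the call returns None.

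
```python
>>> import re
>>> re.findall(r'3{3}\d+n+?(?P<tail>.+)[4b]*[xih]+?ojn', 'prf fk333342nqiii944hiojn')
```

['qiii944h']

Pattern: exactly 3 of a literal '3', then one or more of a digit, then one or more of the literal 'n' (lazy); then one or more of any character (captured as 'tail'); then zero or more of one of [4b], then one or more of one of [xih] (lazy), then the literal 'ojn'.
Matches: at [6:25] match '333342nqiii944hiojn', group 1 = 'qiii944h'.
With a single group, `findall` returns only what that group captured — 1 item.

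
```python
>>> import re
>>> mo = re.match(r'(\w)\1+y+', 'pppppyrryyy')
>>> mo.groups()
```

The match spans [0:6] → 'pppppy'.
Captured: group 1 = 'p'.

('p',)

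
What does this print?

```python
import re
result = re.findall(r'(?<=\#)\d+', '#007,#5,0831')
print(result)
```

['007', '5']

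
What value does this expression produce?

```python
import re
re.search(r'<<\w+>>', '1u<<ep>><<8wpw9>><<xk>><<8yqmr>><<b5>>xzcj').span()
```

(2, 8)

The match spans [2:8] → '<<ep>>'.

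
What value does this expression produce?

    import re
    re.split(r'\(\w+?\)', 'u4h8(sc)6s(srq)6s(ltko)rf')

Matches to split on: at [4:8] → '(sc)'; at [10:15] → '(srq)'; at [17:23] → '(ltko)'.
The string is cut at each match, leaving 4 pieces.

['u4h8', '6s', '6s', 'rf']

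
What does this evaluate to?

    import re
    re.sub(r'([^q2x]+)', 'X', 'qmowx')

'qXx'

The pattern matches one or more of any character except [q2x] (captured).
Every occurrence is swapped for 'X'.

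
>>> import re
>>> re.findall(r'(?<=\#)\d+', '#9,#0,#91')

['9', '0', '91']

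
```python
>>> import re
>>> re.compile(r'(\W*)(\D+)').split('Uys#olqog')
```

Because the pattern has a capturing group, `split` also inserts each captured text between the pieces.

['', '', 'Uys#olqog', '']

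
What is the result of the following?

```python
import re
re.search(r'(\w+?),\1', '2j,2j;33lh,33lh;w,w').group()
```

`\1` is not a pattern — it's the concrete string captured by group 1, re-applied verbatim.
`re.search` scans for the first position where the pattern succeeds.
The match spans [0:5] → '2j,2j'.
Captured: group 1 = '2j'.

'2j,2j'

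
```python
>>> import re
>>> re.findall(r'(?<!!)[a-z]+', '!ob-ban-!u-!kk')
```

['b', 'ban', 'k']

`(?!…)`/`(?<!…)` only lets a position through if the neighbouring text does NOT match; no characters are consumed.
Walking the string: at [2:3] → 'b'; at [4:7] → 'ban'; at [13:14] → 'k'.
No capturing groups, so `findall` returns the 3 full match strings.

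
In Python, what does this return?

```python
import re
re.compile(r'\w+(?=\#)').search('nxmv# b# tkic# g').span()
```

Because the assertion is zero-width, the text it checks is not consumed and won't appear in the result.
`re.search` tries every starting position until one works.
The match spans [0:4] → 'nxmv'.

(0, 4)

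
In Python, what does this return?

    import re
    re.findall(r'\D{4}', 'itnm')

['itnm']

Pattern: exactly 4 of a non-digit.
Walking the string: at [0:4] → 'itnm'.
Since nothing is captured, `findall` lists the 1 matched substring directly.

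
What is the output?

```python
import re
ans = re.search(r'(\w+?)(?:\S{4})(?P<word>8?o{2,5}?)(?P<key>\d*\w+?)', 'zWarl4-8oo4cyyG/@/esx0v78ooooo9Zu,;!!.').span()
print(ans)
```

With the lazy modifier that quantifier settles for the fewest repetitions that let the rest of the pattern succeed (the atoms after it are unaffected and can still be greedy).
The match spans [0:12] → 'zWarl4-8oo4c'.

(0, 12)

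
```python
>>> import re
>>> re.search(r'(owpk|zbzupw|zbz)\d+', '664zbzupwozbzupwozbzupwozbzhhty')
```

None

Here nothing in the string fits, so the call returns None.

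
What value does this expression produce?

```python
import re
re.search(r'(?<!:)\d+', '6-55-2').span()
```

A negative assertion filters positions out without eating any characters.
`re.search` tries every starting position until one works.
The match spans [0:1] → '6'.

(0, 1)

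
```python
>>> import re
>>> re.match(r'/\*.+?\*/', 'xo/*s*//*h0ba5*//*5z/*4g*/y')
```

None

`re.match` won't scan ahead — the pattern has to work from the very first character.
Here position 0 doesn't satisfy it, so the call returns None.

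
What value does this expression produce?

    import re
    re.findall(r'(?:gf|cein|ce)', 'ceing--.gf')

['cein', 'gf']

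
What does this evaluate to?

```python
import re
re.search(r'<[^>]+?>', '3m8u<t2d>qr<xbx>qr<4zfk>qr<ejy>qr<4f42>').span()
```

The match spans [4:9] → '<t2d>'.

(4, 9)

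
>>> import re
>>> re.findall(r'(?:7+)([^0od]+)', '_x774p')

['4p']

This matches one or more of a literal '7' (non-capturing group); then one or more of any character except [0od] (captured).
Scanning left to right: at [2:6] match '774p', group 1 = '4p'.
`findall` collects group 1 from the one match (1 total).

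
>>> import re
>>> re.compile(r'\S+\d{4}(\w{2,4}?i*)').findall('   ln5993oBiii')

['oBiii']

Because there's exactly one group, `findall` drops the full match and keeps group 1 from the one hit.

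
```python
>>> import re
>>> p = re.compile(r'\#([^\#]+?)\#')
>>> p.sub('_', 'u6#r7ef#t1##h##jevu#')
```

Matches: at [2:8] → '#r7ef#'; at [11:14] → '#h#'; at [14:20] → '#jevu#'.
`sub` substitutes '_' at each match site.

'u6_t1#__'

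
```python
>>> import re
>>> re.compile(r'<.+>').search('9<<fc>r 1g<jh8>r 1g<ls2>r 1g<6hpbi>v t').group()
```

'<<fc>r 1g<jh8>r 1g<ls2>r 1g<6hpbi>'

Unlike `match`, `search` isn't anchored — it looks for the pattern anywhere in the string.
The match spans [1:35] → '<<fc>r 1g<jh8>r 1g<ls2>r 1g<6hpbi>'.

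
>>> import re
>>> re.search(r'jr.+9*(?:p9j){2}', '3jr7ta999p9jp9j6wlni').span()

This matches the literal 'jr', then one or more of any character; then zero or more of the literal '9', then the literal 'p9j' repeated 2 times.
`search` walks the string left to right and returns the first match it finds.
The match spans [1:15] → 'jr7ta999p9jp9j'.

(1, 15)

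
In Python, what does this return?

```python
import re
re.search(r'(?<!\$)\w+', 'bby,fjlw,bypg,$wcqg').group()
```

'bby'

A negative assertion filters positions out without eating any characters.
The match spans [0:3] → 'bby'.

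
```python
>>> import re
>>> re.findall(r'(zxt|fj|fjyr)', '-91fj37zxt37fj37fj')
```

Scanning left to right: at [3:5] match 'fj', group 1 = 'fj'; at [7:10] match 'zxt', group 1 = 'zxt'; at [12:14] match 'fj', group 1 = 'fj'; at [16:18] match 'fj', group 1 = 'fj'.
With a single group, `findall` returns only what that group captured — 4 items.

['fj', 'zxt', 'fj', 'fj']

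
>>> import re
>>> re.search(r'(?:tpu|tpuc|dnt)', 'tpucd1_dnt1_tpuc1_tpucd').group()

'tpu'

Branches in `(...|...)` are attempted left-to-right; the first branch that allows the whole pattern to succeed is taken.
The match spans [0:3] → 'tpu'.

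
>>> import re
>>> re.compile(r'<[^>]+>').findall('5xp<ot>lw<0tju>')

['<ot>', '<0tju>']

Walking the string: at [3:7] → '<ot>'; at [9:15] → '<0tju>'.
No capturing groups, so `findall` returns the 2 full match strings.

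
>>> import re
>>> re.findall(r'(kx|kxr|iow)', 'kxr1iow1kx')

['kx', 'iow', 'kx']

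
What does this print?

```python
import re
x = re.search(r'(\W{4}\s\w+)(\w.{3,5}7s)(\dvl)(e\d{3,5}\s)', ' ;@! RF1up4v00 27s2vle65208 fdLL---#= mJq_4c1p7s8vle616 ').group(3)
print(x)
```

The match spans [0:28] → ' ;@! RF1up4v00 27s2vle65208 '.
Captured: group 1 = ' ;@! RF1up4v', group 2 = '00 27s', group 3 = '2vl', group 4 = 'e65208 '.

2vl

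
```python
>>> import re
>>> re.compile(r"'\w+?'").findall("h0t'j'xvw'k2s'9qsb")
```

Scanning left to right: at [3:6] → "'j'"; at [9:14] → "'k2s'".
`findall` yields the raw match text (2 of them) because the pattern has no groups.

["'j'", "'k2s'"]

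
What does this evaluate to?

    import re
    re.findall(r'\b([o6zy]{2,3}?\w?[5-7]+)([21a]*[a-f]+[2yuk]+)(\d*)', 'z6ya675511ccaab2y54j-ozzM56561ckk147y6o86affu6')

The pattern matches a word boundary (`\b`, zero-width); then 2 to 3 of one of [o6zy] (lazy), then optionally a word character, then one or more of a character in [5-7] (captured); then zero or more of one of [21a], then one or more of a character in [a-f], then one or more of one of [2yuk] (captured); then zero or more of a digit (captured).
Walking the string: at [0:19] match 'z6ya675511ccaab2y54', groups = ('z6ya6755', '11ccaab2y', '54'); at [21:36] match 'ozzM56561ckk147', groups = ('ozzM5656', '1ckk', '147').
With 3 capturing groups, `findall` returns a 3-tuple per match.

[('z6ya6755', '11ccaab2y', '54'), ('ozzM5656', '1ckk', '147')]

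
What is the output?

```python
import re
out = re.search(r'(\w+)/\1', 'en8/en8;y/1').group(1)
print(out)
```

en8

The match spans [0:7] → 'en8/en8'.
Captured: group 1 = 'en8'.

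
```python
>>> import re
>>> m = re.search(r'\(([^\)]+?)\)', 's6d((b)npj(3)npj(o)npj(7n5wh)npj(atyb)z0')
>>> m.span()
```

(3, 7)

The match spans [3:7] → '((b)'.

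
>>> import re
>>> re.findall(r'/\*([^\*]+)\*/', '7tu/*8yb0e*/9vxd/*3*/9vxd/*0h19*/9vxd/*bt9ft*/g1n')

['8yb0e', '3', '0h19', 'bt9ft']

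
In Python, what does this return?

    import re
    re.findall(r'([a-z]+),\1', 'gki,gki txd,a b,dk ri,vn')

`\1` has to match the exact text group 1 already captured.
Because there's exactly one group, `findall` drops the full match and keeps group 1 from the one hit.

['gki']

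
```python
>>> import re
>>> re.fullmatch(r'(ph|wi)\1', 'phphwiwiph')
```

After group 1 captures some text, `\1` only succeeds where that same text appears again.
For `fullmatch`, every character of the input must be accounted for by the pattern.
Here the string isn't matched end-to-end, so the call returns None.

None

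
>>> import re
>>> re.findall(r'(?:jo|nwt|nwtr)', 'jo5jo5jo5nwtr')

['jo', 'jo', 'jo', 'nwt']

Alternation isn't longest-match — the leftmost alternative that fits at this position is chosen.
Matches: at [0:2] → 'jo'; at [3:5] → 'jo'; at [6:8] → 'jo'; at [9:12] → 'nwt'.
`findall` yields the raw match text (4 of them) because the pattern has no groups.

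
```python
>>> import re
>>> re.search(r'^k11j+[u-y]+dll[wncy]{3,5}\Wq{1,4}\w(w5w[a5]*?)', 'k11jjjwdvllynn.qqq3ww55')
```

None

Here nothing in the string fits, so the call returns None.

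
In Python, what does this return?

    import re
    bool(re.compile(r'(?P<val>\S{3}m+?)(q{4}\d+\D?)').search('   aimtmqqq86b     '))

False

Pattern: exactly 3 of a non-whitespace character, then one or more of the literal 'm' (lazy) (captured as 'val'); then exactly 4 of a literal 'q', then one or more of a digit, then optionally a non-digit (captured).
Unlike `match`, `search` isn't anchored — it looks for the pattern anywhere in the string.
Here nothing in the string fits, so the call returns None, and `bool(None)` is False.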